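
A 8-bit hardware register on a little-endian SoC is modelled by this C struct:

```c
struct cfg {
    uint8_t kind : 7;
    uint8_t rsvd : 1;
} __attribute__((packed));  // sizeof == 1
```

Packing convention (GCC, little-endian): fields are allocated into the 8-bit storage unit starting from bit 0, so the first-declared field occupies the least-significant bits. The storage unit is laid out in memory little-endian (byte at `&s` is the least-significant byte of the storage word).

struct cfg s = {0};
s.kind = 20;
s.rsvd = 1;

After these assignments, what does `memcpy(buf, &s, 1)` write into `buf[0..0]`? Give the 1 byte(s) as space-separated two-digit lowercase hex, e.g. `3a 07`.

94

kind (7b) val=20 bits=0x14 at bit 0: 0x14
rsvd (1b) val=1 bits=0x1 at bit 7: 0x94
word = 0x94 → little-endian bytes:
  [0]=0x94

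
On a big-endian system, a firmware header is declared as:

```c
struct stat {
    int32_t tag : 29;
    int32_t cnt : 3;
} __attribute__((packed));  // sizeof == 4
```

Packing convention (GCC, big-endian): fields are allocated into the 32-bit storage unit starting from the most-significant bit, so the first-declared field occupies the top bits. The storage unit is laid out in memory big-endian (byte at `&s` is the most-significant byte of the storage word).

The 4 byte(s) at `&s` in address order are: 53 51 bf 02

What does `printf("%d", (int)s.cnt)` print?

[0]=0x53 [1]=0x51 [2]=0xbf [3]=0x02 (big-endian) → word 0x5351bf02
tag:29 @ bit 3 → (0x5351bf02>>3)&0x1fffffff = 0xa6a37e0
cnt:3 @ bit 0 → (0x5351bf02>>0)&0x7 = 0x2  ←
cnt signed 3b, MSB=0: value = 2

2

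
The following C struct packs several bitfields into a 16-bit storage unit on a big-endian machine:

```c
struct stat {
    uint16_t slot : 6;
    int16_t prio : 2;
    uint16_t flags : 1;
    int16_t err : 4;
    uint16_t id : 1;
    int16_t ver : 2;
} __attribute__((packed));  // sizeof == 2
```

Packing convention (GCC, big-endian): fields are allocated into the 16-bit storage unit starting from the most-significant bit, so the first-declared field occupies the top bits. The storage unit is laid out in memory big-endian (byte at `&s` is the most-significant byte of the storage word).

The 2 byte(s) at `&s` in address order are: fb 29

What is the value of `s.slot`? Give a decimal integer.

62

[0]=0xfb [1]=0x29 (big-endian) → word 0xfb29
slot [10+:6] = (word>>10) & 0x3f = 62  ←
prio [8+:2] = (word>>8) & 0x3 = 3
flags [7+:1] = (word>>7) & 0x1 = 0
err [3+:4] = (word>>3) & 0xf = 5
id [2+:1] = (word>>2) & 0x1 = 0
ver [0+:2] = (word>>0) & 0x3 = 1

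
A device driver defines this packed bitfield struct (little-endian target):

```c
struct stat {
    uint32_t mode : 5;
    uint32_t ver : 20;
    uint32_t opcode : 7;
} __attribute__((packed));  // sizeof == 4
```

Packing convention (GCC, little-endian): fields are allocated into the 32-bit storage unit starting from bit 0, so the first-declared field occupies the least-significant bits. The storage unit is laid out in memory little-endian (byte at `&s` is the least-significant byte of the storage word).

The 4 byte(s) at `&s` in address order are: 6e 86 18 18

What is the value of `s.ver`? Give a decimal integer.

[0]=0x6e [1]=0x86 [2]=0x18 [3]=0x18 (little-endian) → word 0x1818866e
mode:5 @ bit 0 → (0x1818866e>>0)&0x1f = 0xe
ver:20 @ bit 5 → (0x1818866e>>5)&0xfffff = 0xc433  ←
opcode:7 @ bit 25 → (0x1818866e>>25)&0x7f = 0xc

50227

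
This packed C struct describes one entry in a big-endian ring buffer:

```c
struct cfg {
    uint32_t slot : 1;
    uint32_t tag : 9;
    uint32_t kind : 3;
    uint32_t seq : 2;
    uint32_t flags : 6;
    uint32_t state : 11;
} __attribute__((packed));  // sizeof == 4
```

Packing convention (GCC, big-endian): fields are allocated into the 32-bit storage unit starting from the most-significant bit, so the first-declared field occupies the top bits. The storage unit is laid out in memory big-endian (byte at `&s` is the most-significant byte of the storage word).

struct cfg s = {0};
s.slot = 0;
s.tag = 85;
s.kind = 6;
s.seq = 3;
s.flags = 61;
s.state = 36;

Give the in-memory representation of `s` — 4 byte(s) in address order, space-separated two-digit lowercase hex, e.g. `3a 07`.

slot (1b) val=0 bits=0x0 at bit 31: 0x00000000
tag (9b) val=85 bits=0x55 at bit 22: 0x15400000
kind (3b) val=6 bits=0x6 at bit 19: 0x15700000
seq (2b) val=3 bits=0x3 at bit 17: 0x15760000
flags (6b) val=61 bits=0x3d at bit 11: 0x1577e800
state (11b) val=36 bits=0x24 at bit 0: 0x1577e824
word = 0x1577e824 → big-endian bytes:
  [0]=0x15  [1]=0x77  [2]=0xe8  [3]=0x24

15 77 e8 24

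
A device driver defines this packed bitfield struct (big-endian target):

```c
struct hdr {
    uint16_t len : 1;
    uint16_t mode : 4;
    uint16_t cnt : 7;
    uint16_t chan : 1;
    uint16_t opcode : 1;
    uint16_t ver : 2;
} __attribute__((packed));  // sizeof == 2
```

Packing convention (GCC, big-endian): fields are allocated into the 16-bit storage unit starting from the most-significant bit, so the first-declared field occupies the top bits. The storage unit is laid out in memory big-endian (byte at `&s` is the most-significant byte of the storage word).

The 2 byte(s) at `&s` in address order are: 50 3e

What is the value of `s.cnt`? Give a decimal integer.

3

[0]=0x50 [1]=0x3e (big-endian) → word 0x503e
len:1 @ bit 15 → (0x503e>>15)&0x1 = 0x0
mode:4 @ bit 11 → (0x503e>>11)&0xf = 0xa
cnt:7 @ bit 4 → (0x503e>>4)&0x7f = 0x3  ←
chan:1 @ bit 3 → (0x503e>>3)&0x1 = 0x1
opcode:1 @ bit 2 → (0x503e>>2)&0x1 = 0x1
ver:2 @ bit 0 → (0x503e>>0)&0x3 = 0x2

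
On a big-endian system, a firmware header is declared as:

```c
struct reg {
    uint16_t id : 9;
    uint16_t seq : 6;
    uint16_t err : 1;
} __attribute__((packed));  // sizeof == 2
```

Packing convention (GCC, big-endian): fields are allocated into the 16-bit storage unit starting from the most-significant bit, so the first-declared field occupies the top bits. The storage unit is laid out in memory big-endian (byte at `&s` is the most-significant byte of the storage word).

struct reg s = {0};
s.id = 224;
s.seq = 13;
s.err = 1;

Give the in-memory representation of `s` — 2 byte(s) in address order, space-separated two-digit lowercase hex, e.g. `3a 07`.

id (9b) val=224 bits=0xe0 at bit 7: 0x7000
seq (6b) val=13 bits=0xd at bit 1: 0x701a
err (1b) val=1 bits=0x1 at bit 0: 0x701b
word = 0x701b → big-endian bytes:
  [0]=0x70  [1]=0x1b

70 1b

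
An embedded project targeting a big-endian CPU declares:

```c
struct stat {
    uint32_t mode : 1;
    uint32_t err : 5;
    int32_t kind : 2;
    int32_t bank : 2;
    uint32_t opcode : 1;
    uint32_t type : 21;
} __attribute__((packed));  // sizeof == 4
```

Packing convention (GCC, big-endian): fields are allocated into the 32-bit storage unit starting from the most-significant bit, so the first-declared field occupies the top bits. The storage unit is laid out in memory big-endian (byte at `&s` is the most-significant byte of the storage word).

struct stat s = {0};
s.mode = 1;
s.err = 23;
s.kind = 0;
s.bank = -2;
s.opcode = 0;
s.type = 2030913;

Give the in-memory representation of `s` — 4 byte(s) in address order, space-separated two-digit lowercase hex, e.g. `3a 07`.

dc 9e fd 41

mode (1b) val=1 bits=0x1 at bit 31: 0x80000000
err (5b) val=23 bits=0x17 at bit 26: 0xdc000000
kind (2b) val=0 bits=0x0 at bit 24: 0xdc000000
bank (2b) val=-2 bits=0x2 at bit 22: 0xdc800000
opcode (1b) val=0 bits=0x0 at bit 21: 0xdc800000
type (21b) val=2030913 bits=0x1efd41 at bit 0: 0xdc9efd41
word = 0xdc9efd41 → big-endian bytes:
  [0]=0xdc  [1]=0x9e  [2]=0xfd  [3]=0x41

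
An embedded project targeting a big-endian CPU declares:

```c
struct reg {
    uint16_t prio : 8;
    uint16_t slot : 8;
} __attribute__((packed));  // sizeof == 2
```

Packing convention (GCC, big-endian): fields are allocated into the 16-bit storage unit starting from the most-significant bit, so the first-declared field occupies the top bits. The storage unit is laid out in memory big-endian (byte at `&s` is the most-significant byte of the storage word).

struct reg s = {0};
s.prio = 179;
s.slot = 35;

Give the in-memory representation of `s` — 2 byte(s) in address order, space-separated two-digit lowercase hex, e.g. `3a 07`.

prio:8 = 179 → 0xb3 << 8 → word 0xb300
slot:8 = 35 → 0x23 << 0 → word 0xb323
word = 0xb323 → big-endian bytes:
  [0]=0xb3  [1]=0x23

b3 23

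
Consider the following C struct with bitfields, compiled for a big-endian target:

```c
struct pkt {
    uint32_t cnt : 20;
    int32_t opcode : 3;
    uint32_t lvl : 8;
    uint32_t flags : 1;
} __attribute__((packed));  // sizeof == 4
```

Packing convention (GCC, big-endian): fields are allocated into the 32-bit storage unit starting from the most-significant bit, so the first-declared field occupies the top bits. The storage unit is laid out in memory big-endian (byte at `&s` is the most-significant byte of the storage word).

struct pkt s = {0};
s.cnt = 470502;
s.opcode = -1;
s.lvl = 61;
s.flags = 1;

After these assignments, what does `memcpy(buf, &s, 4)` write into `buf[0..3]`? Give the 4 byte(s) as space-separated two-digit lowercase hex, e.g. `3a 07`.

cnt (20b) val=470502 bits=0x72de6 at bit 12: 0x72de6000
opcode (3b) val=-1 bits=0x7 at bit 9: 0x72de6e00
lvl (8b) val=61 bits=0x3d at bit 1: 0x72de6e7a
flags (1b) val=1 bits=0x1 at bit 0: 0x72de6e7b
word = 0x72de6e7b → big-endian bytes:
  [0]=0x72  [1]=0xde  [2]=0x6e  [3]=0x7b

72 de 6e 7b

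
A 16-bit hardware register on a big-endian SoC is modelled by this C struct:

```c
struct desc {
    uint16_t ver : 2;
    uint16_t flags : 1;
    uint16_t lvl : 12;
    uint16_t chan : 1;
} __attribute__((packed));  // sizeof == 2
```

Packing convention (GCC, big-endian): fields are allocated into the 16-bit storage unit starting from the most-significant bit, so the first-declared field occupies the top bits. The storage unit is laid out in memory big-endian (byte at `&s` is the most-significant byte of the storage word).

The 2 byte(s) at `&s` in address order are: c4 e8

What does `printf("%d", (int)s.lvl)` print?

[0]=0xc4 [1]=0xe8 (big-endian) → word 0xc4e8
ver:2 @ bit 14 → (0xc4e8>>14)&0x3 = 0x3
flags:1 @ bit 13 → (0xc4e8>>13)&0x1 = 0x0
lvl:12 @ bit 1 → (0xc4e8>>1)&0xfff = 0x274  ←
chan:1 @ bit 0 → (0xc4e8>>0)&0x1 = 0x0

628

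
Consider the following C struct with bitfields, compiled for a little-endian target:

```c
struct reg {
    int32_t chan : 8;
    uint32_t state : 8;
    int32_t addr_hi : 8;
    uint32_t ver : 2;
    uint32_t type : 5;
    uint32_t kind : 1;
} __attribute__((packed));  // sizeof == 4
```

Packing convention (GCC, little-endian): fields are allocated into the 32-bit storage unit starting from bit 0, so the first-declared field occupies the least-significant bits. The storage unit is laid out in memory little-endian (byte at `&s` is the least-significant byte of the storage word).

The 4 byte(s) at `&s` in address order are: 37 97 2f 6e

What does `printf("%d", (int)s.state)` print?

[0]=0x37 [1]=0x97 [2]=0x2f [3]=0x6e (little-endian) → word 0x6e2f9737
chan:8 @ bit 0 → (0x6e2f9737>>0)&0xff = 0x37
state:8 @ bit 8 → (0x6e2f9737>>8)&0xff = 0x97  ←
addr_hi:8 @ bit 16 → (0x6e2f9737>>16)&0xff = 0x2f
ver:2 @ bit 24 → (0x6e2f9737>>24)&0x3 = 0x2
type:5 @ bit 26 → (0x6e2f9737>>26)&0x1f = 0x1b
kind:1 @ bit 31 → (0x6e2f9737>>31)&0x1 = 0x0

151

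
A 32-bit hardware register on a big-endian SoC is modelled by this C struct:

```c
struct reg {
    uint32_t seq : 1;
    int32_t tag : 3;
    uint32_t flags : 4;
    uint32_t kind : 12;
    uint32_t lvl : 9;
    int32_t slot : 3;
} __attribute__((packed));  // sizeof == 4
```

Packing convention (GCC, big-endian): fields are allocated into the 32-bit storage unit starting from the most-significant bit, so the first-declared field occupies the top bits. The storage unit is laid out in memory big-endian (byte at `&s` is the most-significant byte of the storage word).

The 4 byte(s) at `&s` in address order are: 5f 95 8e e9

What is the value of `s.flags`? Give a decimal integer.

15

[0]=0x5f [1]=0x95 [2]=0x8e [3]=0xe9 (big-endian) → word 0x5f958ee9
seq:1 @ bit 31 → (0x5f958ee9>>31)&0x1 = 0x0
tag:3 @ bit 28 → (0x5f958ee9>>28)&0x7 = 0x5
flags:4 @ bit 24 → (0x5f958ee9>>24)&0xf = 0xf  ←
kind:12 @ bit 12 → (0x5f958ee9>>12)&0xfff = 0x958
lvl:9 @ bit 3 → (0x5f958ee9>>3)&0x1ff = 0x1dd
slot:3 @ bit 0 → (0x5f958ee9>>0)&0x7 = 0x1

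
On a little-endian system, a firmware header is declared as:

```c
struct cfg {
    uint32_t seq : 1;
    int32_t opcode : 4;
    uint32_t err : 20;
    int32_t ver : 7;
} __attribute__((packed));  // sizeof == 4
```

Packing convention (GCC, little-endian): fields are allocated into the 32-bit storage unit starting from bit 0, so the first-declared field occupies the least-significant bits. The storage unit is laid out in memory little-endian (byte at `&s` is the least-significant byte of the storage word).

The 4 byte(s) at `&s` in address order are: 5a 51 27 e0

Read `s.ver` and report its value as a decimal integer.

-16

[0]=0x5a [1]=0x51 [2]=0x27 [3]=0xe0 (little-endian) → word 0xe027515a
seq:1 @ bit 0 → (0xe027515a>>0)&0x1 = 0x0
opcode:4 @ bit 1 → (0xe027515a>>1)&0xf = 0xd
err:20 @ bit 5 → (0xe027515a>>5)&0xfffff = 0x13a8a
ver:7 @ bit 25 → (0xe027515a>>25)&0x7f = 0x70  ←
ver signed 7b, MSB=1: 112 - 128 = -16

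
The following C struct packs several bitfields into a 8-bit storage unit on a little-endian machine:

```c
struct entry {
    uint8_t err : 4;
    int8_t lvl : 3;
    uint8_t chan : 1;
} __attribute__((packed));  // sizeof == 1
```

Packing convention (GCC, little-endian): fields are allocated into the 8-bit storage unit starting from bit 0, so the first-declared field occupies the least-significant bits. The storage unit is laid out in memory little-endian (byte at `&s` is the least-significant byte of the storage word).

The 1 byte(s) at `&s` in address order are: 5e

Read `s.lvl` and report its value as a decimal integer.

[0]=0x5e (little-endian) → word 0x5e
err [0+:4] = (word>>0) & 0xf = 14
lvl [4+:3] = (word>>4) & 0x7 = 5  ←
chan [7+:1] = (word>>7) & 0x1 = 0
lvl signed 3b, MSB=1: 5 - 8 = -3

-3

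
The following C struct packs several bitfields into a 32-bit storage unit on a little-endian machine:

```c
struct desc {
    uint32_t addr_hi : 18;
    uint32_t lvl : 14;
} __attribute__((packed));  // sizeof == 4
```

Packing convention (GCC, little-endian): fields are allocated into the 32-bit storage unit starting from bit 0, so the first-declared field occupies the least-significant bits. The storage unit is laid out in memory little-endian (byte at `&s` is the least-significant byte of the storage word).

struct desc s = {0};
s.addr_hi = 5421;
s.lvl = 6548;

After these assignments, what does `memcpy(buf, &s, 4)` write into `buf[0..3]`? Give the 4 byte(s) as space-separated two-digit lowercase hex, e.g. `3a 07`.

2d 15 50 66

addr_hi:18 = 5421 → 0x152d << 0 → word 0x0000152d
lvl:14 = 6548 → 0x1994 << 18 → word 0x6650152d
word = 0x6650152d → little-endian bytes:
  [0]=0x2d  [1]=0x15  [2]=0x50  [3]=0x66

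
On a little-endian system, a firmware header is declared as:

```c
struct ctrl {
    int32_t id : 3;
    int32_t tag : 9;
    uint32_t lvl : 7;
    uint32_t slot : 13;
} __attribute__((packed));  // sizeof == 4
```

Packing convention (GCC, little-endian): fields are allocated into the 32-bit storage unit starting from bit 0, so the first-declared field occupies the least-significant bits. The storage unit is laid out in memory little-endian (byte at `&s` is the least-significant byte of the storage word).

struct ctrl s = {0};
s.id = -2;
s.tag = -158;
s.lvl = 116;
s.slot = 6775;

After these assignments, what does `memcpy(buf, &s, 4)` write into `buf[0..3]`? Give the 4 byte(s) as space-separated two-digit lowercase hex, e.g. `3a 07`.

16 4b bf d3

id:3 = -2 → 0x6 << 0 → word 0x00000006
tag:9 = -158 → 0x162 << 3 → word 0x00000b16
lvl:7 = 116 → 0x74 << 12 → word 0x00074b16
slot:13 = 6775 → 0x1a77 << 19 → word 0xd3bf4b16
word = 0xd3bf4b16 → little-endian bytes:
  [0]=0x16  [1]=0x4b  [2]=0xbf  [3]=0xd3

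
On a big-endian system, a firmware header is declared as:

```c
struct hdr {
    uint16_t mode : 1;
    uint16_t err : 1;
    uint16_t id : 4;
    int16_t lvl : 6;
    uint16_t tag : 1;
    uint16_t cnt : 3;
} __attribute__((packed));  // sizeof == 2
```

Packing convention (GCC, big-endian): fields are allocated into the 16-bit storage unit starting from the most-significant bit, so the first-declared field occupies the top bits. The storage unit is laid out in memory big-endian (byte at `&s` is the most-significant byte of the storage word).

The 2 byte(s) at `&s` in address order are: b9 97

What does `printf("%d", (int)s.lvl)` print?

25

[0]=0xb9 [1]=0x97 (big-endian) → word 0xb997
mode:1 @ bit 15 → (0xb997>>15)&0x1 = 0x1
err:1 @ bit 14 → (0xb997>>14)&0x1 = 0x0
id:4 @ bit 10 → (0xb997>>10)&0xf = 0xe
lvl:6 @ bit 4 → (0xb997>>4)&0x3f = 0x19  ←
tag:1 @ bit 3 → (0xb997>>3)&0x1 = 0x0
cnt:3 @ bit 0 → (0xb997>>0)&0x7 = 0x7
lvl signed 6b, MSB=0: value = 25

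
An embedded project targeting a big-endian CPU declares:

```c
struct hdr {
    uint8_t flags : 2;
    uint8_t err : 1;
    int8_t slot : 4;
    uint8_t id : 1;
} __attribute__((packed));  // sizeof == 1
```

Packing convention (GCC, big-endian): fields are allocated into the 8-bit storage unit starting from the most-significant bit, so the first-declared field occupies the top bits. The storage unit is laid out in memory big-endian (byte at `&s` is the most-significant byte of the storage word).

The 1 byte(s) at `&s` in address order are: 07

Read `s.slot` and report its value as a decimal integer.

[0]=0x07 (big-endian) → word 0x07
flags:2 @ bit 6 → (0x07>>6)&0x3 = 0x0
err:1 @ bit 5 → (0x07>>5)&0x1 = 0x0
slot:4 @ bit 1 → (0x07>>1)&0xf = 0x3  ←
id:1 @ bit 0 → (0x07>>0)&0x1 = 0x1
slot signed 4b, MSB=0: value = 3

3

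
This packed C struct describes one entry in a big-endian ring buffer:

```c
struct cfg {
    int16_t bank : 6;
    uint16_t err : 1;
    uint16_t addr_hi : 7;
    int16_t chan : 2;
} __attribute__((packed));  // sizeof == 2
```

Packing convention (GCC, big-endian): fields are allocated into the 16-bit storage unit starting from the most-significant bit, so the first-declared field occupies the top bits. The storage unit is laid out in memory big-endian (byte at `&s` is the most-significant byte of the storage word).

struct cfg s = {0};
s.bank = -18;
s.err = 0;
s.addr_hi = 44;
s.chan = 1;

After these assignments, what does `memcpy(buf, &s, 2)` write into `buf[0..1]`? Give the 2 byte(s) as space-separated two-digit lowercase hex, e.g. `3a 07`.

b8 b1

[10+:6] bank=-18 & 0x3f = 0x2e; word=0xb800
[9+:1] err=0 & 0x1 = 0x0; word=0xb800
[2+:7] addr_hi=44 & 0x7f = 0x2c; word=0xb8b0
[0+:2] chan=1 & 0x3 = 0x1; word=0xb8b1
word = 0xb8b1 → big-endian bytes:
  [0]=0xb8  [1]=0xb1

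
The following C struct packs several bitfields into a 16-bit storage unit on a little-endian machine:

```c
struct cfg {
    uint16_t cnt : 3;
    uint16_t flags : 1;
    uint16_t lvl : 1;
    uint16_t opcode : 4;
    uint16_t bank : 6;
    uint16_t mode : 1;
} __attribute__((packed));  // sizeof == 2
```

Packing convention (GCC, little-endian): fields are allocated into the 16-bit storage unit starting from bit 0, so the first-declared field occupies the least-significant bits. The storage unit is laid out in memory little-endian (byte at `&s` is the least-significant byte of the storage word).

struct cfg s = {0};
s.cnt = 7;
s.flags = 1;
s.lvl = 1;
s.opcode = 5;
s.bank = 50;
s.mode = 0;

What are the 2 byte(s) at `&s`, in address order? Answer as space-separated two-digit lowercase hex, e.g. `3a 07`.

bf 64

cnt (3b) val=7 bits=0x7 at bit 0: 0x0007
flags (1b) val=1 bits=0x1 at bit 3: 0x000f
lvl (1b) val=1 bits=0x1 at bit 4: 0x001f
opcode (4b) val=5 bits=0x5 at bit 5: 0x00bf
bank (6b) val=50 bits=0x32 at bit 9: 0x64bf
mode (1b) val=0 bits=0x0 at bit 15: 0x64bf
word = 0x64bf → little-endian bytes:
  [0]=0xbf  [1]=0x64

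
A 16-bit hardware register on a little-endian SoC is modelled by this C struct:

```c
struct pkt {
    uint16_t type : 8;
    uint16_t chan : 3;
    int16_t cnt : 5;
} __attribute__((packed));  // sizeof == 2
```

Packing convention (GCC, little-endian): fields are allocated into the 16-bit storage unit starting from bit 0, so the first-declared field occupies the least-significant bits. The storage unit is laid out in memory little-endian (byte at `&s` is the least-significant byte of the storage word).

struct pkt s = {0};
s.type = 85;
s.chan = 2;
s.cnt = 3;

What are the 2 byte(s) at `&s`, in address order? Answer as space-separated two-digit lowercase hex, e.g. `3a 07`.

55 1a

type (8b) val=85 bits=0x55 at bit 0: 0x0055
chan (3b) val=2 bits=0x2 at bit 8: 0x0255
cnt (5b) val=3 bits=0x3 at bit 11: 0x1a55
word = 0x1a55 → little-endian bytes:
  [0]=0x55  [1]=0x1a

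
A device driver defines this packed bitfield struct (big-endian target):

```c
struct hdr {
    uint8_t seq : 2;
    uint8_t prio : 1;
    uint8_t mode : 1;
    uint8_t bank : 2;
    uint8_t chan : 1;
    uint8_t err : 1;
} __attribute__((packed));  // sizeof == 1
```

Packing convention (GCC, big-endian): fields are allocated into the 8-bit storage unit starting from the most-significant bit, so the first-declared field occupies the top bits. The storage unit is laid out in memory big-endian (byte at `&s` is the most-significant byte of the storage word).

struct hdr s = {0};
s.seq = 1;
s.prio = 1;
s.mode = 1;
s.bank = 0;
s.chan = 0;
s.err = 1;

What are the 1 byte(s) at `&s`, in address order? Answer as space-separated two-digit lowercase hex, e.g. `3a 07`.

71

seq:2 = 1 → 0x1 << 6 → word 0x40
prio:1 = 1 → 0x1 << 5 → word 0x60
mode:1 = 1 → 0x1 << 4 → word 0x70
bank:2 = 0 → 0x0 << 2 → word 0x70
chan:1 = 0 → 0x0 << 1 → word 0x70
err:1 = 1 → 0x1 << 0 → word 0x71
word = 0x71 → big-endian bytes:
  [0]=0x71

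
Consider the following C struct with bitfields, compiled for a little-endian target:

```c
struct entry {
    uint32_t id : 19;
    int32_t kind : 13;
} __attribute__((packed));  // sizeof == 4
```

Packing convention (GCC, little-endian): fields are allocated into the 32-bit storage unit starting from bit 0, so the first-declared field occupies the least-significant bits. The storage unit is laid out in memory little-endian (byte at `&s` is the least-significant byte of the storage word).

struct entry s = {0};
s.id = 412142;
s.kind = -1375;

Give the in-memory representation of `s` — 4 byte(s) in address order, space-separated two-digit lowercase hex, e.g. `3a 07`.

ee 49 0e d5

id (19b) val=412142 bits=0x649ee at bit 0: 0x000649ee
kind (13b) val=-1375 bits=0x1aa1 at bit 19: 0xd50e49ee
word = 0xd50e49ee → little-endian bytes:
  [0]=0xee  [1]=0x49  [2]=0x0e  [3]=0xd5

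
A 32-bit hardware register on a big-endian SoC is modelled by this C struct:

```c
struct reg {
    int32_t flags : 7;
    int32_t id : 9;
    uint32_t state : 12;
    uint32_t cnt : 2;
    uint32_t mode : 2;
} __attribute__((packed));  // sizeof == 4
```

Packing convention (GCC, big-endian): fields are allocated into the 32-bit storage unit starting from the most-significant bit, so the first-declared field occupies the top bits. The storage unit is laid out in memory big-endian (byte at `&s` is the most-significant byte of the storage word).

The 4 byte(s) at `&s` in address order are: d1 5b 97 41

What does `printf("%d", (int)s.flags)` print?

[0]=0xd1 [1]=0x5b [2]=0x97 [3]=0x41 (big-endian) → word 0xd15b9741
flags [25+:7] = (word>>25) & 0x7f = 104  ←
id [16+:9] = (word>>16) & 0x1ff = 347
state [4+:12] = (word>>4) & 0xfff = 2420
cnt [2+:2] = (word>>2) & 0x3 = 0
mode [0+:2] = (word>>0) & 0x3 = 1
flags signed 7b, MSB=1: 104 - 128 = -24

-24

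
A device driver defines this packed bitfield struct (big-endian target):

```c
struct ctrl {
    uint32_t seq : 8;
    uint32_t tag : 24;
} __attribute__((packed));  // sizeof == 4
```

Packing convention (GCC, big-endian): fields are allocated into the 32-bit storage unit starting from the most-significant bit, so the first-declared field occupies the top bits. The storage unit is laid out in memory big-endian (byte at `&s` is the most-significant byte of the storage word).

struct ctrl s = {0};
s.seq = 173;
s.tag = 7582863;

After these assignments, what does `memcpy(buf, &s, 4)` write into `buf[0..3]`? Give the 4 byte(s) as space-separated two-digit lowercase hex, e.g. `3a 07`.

ad 73 b4 8f

seq (8b) val=173 bits=0xad at bit 24: 0xad000000
tag (24b) val=7582863 bits=0x73b48f at bit 0: 0xad73b48f
word = 0xad73b48f → big-endian bytes:
  [0]=0xad  [1]=0x73  [2]=0xb4  [3]=0x8f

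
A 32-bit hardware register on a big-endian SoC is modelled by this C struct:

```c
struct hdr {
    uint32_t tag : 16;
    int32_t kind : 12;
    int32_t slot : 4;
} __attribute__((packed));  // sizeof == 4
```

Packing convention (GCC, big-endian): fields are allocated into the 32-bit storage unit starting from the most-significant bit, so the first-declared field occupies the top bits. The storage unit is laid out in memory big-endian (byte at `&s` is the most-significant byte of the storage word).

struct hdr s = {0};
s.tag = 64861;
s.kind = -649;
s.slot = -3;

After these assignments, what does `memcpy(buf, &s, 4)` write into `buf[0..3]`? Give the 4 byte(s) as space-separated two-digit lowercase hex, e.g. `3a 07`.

tag:16 = 64861 → 0xfd5d << 16 → word 0xfd5d0000
kind:12 = -649 → 0xd77 << 4 → word 0xfd5dd770
slot:4 = -3 → 0xd << 0 → word 0xfd5dd77d
word = 0xfd5dd77d → big-endian bytes:
  [0]=0xfd  [1]=0x5d  [2]=0xd7  [3]=0x7d

fd 5d d7 7d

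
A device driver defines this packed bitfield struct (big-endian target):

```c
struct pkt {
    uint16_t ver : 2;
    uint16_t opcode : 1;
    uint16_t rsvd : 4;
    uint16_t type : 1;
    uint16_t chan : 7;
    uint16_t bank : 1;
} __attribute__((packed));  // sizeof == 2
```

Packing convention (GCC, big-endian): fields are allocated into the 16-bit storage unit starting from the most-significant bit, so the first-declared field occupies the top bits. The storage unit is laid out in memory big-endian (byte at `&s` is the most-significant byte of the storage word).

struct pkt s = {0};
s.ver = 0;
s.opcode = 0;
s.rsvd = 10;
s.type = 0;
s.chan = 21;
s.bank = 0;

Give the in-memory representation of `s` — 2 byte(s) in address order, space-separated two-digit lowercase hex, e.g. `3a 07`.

ver:2 = 0 → 0x0 << 14 → word 0x0000
opcode:1 = 0 → 0x0 << 13 → word 0x0000
rsvd:4 = 10 → 0xa << 9 → word 0x1400
type:1 = 0 → 0x0 << 8 → word 0x1400
chan:7 = 21 → 0x15 << 1 → word 0x142a
bank:1 = 0 → 0x0 << 0 → word 0x142a
word = 0x142a → big-endian bytes:
  [0]=0x14  [1]=0x2a

14 2a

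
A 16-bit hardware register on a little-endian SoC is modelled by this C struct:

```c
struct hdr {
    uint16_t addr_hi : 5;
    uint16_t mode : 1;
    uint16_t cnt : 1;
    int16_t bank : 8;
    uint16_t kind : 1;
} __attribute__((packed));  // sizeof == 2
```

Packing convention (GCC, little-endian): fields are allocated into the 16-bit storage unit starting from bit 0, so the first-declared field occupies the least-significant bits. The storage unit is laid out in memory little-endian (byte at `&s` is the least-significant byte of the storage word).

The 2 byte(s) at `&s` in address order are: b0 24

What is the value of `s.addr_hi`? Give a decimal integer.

16

[0]=0xb0 [1]=0x24 (little-endian) → word 0x24b0
addr_hi [0+:5] = (word>>0) & 0x1f = 16  ←
mode [5+:1] = (word>>5) & 0x1 = 1
cnt [6+:1] = (word>>6) & 0x1 = 0
bank [7+:8] = (word>>7) & 0xff = 73
kind [15+:1] = (word>>15) & 0x1 = 0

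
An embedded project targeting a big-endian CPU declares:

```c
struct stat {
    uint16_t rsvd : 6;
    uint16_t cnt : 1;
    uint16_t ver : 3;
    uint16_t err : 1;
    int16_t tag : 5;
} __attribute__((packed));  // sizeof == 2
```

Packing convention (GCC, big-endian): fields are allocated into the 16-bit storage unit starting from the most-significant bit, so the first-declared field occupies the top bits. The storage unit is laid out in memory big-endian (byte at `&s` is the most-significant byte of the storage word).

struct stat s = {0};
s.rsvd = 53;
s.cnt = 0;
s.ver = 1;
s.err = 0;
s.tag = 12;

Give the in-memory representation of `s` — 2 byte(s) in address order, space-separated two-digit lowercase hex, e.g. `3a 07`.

d4 4c

rsvd:6 = 53 → 0x35 << 10 → word 0xd400
cnt:1 = 0 → 0x0 << 9 → word 0xd400
ver:3 = 1 → 0x1 << 6 → word 0xd440
err:1 = 0 → 0x0 << 5 → word 0xd440
tag:5 = 12 → 0xc << 0 → word 0xd44c
word = 0xd44c → big-endian bytes:
  [0]=0xd4  [1]=0x4c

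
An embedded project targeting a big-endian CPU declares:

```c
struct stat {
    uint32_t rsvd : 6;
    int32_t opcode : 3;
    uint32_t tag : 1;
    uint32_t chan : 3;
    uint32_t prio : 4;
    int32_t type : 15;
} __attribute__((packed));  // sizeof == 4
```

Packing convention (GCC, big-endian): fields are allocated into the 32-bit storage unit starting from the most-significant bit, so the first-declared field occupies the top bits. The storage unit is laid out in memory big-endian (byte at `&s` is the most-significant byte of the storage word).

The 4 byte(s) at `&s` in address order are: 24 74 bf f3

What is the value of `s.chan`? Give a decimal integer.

6

[0]=0x24 [1]=0x74 [2]=0xbf [3]=0xf3 (big-endian) → word 0x2474bff3
rsvd:6 @ bit 26 → (0x2474bff3>>26)&0x3f = 0x9
opcode:3 @ bit 23 → (0x2474bff3>>23)&0x7 = 0x0
tag:1 @ bit 22 → (0x2474bff3>>22)&0x1 = 0x1
chan:3 @ bit 19 → (0x2474bff3>>19)&0x7 = 0x6  ←
prio:4 @ bit 15 → (0x2474bff3>>15)&0xf = 0x9
type:15 @ bit 0 → (0x2474bff3>>0)&0x7fff = 0x3ff3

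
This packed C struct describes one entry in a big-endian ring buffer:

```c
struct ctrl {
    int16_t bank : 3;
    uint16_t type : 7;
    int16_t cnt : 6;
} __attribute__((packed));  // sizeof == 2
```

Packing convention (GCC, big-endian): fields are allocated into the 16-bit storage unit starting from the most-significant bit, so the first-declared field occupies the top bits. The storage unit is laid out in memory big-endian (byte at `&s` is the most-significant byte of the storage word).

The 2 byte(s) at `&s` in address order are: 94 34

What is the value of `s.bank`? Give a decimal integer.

[0]=0x94 [1]=0x34 (big-endian) → word 0x9434
bank:3 @ bit 13 → (0x9434>>13)&0x7 = 0x4  ←
type:7 @ bit 6 → (0x9434>>6)&0x7f = 0x50
cnt:6 @ bit 0 → (0x9434>>0)&0x3f = 0x34
bank signed 3b, MSB=1: 4 - 8 = -4

-4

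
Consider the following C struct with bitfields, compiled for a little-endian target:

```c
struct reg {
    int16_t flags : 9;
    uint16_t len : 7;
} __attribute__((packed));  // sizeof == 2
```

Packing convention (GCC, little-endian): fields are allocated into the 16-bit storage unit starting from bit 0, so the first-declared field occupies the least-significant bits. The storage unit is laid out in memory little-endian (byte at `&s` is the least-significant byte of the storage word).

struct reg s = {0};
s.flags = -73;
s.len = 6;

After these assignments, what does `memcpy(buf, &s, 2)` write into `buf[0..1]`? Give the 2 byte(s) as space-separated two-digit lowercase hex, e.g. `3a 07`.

b7 0d

flags:9 = -73 → 0x1b7 << 0 → word 0x01b7
len:7 = 6 → 0x6 << 9 → word 0x0db7
word = 0x0db7 → little-endian bytes:
  [0]=0xb7  [1]=0x0d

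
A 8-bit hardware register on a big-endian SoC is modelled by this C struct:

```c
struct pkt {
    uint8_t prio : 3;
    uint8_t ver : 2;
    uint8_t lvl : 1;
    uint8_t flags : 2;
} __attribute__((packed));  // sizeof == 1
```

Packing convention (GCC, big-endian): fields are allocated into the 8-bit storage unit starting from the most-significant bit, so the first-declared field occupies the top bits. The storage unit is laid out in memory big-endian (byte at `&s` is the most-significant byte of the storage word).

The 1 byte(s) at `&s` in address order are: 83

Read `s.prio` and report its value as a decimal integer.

[0]=0x83 (big-endian) → word 0x83
prio [5+:3] = (word>>5) & 0x7 = 4  ←
ver [3+:2] = (word>>3) & 0x3 = 0
lvl [2+:1] = (word>>2) & 0x1 = 0
flags [0+:2] = (word>>0) & 0x3 = 3

4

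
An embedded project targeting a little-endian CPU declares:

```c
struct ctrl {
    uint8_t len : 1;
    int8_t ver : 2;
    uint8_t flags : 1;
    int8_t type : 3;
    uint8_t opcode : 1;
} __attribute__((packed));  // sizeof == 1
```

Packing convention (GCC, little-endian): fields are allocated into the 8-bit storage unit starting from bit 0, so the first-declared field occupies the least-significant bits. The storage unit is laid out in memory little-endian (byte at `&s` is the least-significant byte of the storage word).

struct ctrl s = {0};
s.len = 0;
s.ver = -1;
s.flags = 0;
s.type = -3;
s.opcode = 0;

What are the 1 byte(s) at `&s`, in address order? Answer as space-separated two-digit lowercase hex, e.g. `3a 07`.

56

len (1b) val=0 bits=0x0 at bit 0: 0x00
ver (2b) val=-1 bits=0x3 at bit 1: 0x06
flags (1b) val=0 bits=0x0 at bit 3: 0x06
type (3b) val=-3 bits=0x5 at bit 4: 0x56
opcode (1b) val=0 bits=0x0 at bit 7: 0x56
word = 0x56 → little-endian bytes:
  [0]=0x56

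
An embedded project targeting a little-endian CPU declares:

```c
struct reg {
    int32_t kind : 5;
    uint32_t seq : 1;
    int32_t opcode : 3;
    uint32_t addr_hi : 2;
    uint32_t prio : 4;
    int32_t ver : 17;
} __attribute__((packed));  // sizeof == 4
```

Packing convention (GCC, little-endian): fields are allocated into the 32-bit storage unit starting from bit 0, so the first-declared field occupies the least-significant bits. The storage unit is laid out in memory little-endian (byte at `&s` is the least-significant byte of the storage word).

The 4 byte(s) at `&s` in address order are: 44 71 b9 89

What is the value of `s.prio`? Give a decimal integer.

14

[0]=0x44 [1]=0x71 [2]=0xb9 [3]=0x89 (little-endian) → word 0x89b97144
kind [0+:5] = (word>>0) & 0x1f = 4
seq [5+:1] = (word>>5) & 0x1 = 0
opcode [6+:3] = (word>>6) & 0x7 = 5
addr_hi [9+:2] = (word>>9) & 0x3 = 0
prio [11+:4] = (word>>11) & 0xf = 14  ←
ver [15+:17] = (word>>15) & 0x1ffff = 70514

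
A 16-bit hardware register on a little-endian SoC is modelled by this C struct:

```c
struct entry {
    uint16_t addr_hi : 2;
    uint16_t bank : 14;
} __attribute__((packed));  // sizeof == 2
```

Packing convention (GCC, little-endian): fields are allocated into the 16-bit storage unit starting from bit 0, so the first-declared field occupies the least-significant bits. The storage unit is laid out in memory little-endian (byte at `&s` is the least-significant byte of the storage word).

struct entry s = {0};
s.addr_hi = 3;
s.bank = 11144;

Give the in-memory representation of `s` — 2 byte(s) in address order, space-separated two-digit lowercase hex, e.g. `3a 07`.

[0+:2] addr_hi=3 & 0x3 = 0x3; word=0x0003
[2+:14] bank=11144 & 0x3fff = 0x2b88; word=0xae23
word = 0xae23 → little-endian bytes:
  [0]=0x23  [1]=0xae

23 ae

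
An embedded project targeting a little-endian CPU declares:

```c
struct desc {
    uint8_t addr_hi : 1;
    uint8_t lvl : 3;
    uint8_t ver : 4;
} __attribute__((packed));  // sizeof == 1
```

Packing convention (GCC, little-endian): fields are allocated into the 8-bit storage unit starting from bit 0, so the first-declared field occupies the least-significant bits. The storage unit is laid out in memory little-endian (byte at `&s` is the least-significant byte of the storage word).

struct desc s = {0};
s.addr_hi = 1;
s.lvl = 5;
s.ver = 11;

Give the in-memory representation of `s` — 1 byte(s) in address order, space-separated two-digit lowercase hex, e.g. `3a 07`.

addr_hi:1 = 1 → 0x1 << 0 → word 0x01
lvl:3 = 5 → 0x5 << 1 → word 0x0b
ver:4 = 11 → 0xb << 4 → word 0xbb
word = 0xbb → little-endian bytes:
  [0]=0xbb

bb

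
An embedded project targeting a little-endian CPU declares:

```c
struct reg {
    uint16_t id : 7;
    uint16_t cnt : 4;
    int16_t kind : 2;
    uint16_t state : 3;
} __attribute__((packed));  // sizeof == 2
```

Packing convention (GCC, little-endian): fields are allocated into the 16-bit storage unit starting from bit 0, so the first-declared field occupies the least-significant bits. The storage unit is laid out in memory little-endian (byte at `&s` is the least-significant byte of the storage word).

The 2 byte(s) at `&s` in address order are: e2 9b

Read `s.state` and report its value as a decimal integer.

[0]=0xe2 [1]=0x9b (little-endian) → word 0x9be2
id:7 @ bit 0 → (0x9be2>>0)&0x7f = 0x62
cnt:4 @ bit 7 → (0x9be2>>7)&0xf = 0x7
kind:2 @ bit 11 → (0x9be2>>11)&0x3 = 0x3
state:3 @ bit 13 → (0x9be2>>13)&0x7 = 0x4  ←

4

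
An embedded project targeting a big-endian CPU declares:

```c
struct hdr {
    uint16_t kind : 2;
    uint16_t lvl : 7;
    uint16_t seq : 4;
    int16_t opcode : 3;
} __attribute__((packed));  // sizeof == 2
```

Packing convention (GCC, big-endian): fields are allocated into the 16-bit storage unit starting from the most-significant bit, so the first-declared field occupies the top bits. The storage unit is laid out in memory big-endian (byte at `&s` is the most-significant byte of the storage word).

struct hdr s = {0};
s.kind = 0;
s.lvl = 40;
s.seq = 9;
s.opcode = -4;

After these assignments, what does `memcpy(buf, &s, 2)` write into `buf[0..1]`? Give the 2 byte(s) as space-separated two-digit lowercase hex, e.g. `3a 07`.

14 4c

kind:2 = 0 → 0x0 << 14 → word 0x0000
lvl:7 = 40 → 0x28 << 7 → word 0x1400
seq:4 = 9 → 0x9 << 3 → word 0x1448
opcode:3 = -4 → 0x4 << 0 → word 0x144c
word = 0x144c → big-endian bytes:
  [0]=0x14  [1]=0x4c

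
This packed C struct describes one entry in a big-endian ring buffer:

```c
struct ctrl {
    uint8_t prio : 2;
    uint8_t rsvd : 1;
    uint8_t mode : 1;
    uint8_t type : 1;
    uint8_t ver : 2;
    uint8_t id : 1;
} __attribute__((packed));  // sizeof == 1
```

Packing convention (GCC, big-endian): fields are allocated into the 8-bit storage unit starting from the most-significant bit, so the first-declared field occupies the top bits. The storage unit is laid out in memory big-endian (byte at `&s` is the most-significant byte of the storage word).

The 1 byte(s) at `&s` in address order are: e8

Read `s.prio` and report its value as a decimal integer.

3

[0]=0xe8 (big-endian) → word 0xe8
prio:2 @ bit 6 → (0xe8>>6)&0x3 = 0x3  ←
rsvd:1 @ bit 5 → (0xe8>>5)&0x1 = 0x1
mode:1 @ bit 4 → (0xe8>>4)&0x1 = 0x0
type:1 @ bit 3 → (0xe8>>3)&0x1 = 0x1
ver:2 @ bit 1 → (0xe8>>1)&0x3 = 0x0
id:1 @ bit 0 → (0xe8>>0)&0x1 = 0x0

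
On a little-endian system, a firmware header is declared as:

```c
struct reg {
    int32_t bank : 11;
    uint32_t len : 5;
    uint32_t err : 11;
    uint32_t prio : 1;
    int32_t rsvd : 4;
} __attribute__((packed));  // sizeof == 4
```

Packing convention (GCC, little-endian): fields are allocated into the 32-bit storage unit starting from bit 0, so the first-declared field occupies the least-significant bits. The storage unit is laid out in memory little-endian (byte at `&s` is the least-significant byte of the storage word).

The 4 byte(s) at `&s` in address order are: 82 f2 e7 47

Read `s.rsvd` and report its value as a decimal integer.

4

[0]=0x82 [1]=0xf2 [2]=0xe7 [3]=0x47 (little-endian) → word 0x47e7f282
bank [0+:11] = (word>>0) & 0x7ff = 642
len [11+:5] = (word>>11) & 0x1f = 30
err [16+:11] = (word>>16) & 0x7ff = 2023
prio [27+:1] = (word>>27) & 0x1 = 0
rsvd [28+:4] = (word>>28) & 0xf = 4  ←
rsvd signed 4b, MSB=0: value = 4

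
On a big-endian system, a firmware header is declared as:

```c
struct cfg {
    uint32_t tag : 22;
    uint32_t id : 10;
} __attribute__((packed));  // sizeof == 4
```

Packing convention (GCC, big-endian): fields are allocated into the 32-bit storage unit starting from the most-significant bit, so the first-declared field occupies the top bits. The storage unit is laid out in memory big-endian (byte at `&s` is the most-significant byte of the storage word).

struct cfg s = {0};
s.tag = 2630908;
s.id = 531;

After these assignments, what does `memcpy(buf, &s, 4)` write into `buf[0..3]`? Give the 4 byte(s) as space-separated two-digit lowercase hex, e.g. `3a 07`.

a0 93 f2 13

tag (22b) val=2630908 bits=0x2824fc at bit 10: 0xa093f000
id (10b) val=531 bits=0x213 at bit 0: 0xa093f213
word = 0xa093f213 → big-endian bytes:
  [0]=0xa0  [1]=0x93  [2]=0xf2  [3]=0x13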